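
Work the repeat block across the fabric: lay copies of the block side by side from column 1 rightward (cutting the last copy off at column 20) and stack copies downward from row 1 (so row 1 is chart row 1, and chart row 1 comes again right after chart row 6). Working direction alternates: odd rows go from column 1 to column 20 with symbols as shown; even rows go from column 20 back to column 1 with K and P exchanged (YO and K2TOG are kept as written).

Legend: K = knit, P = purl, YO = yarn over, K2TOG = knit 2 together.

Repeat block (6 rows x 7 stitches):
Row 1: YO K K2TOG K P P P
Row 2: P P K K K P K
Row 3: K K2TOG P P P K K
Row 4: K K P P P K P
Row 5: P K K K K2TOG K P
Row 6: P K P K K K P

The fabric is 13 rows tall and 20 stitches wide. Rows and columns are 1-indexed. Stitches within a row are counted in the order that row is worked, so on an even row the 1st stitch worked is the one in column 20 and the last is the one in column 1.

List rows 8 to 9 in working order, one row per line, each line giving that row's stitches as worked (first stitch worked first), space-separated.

Row 8: chart row 2, WS - tiled (columns 1-20): P P K K K P K P P K K K P K P P K K K P; work from column 20 back to 1 with K<->P swapped.
Row 9: chart row 3, RS - tile across columns 1-20 and work as-is.

Result:
K P P P K K P K P P P K K P K P P P K K
K K2TOG P P P K K K K2TOG P P P K K K K2TOG P P P K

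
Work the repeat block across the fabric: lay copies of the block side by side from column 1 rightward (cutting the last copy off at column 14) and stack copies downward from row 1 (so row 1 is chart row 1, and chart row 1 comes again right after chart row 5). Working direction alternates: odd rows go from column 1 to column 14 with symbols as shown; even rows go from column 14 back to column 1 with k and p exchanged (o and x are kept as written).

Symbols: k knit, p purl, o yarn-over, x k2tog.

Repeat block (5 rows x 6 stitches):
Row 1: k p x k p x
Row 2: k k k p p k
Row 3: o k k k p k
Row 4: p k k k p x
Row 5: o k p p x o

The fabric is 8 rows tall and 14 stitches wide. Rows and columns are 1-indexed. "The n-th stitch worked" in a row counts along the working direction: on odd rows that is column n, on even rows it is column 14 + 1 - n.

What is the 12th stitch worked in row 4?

Row 4 uses chart row ((4-1) mod 5)+1 = 4. Row 4 is even, so WS.
Chart row 4 tiled across columns 1-14: p k k k p x p k k k p x p k
WS: work from column 14 back to column 1 (reverse the tiled row), swapping k<->p (o and x unchanged).
Row 4 as worked: p k x k p p p k x k p p p k
The 12th stitch worked is p.

Result:
p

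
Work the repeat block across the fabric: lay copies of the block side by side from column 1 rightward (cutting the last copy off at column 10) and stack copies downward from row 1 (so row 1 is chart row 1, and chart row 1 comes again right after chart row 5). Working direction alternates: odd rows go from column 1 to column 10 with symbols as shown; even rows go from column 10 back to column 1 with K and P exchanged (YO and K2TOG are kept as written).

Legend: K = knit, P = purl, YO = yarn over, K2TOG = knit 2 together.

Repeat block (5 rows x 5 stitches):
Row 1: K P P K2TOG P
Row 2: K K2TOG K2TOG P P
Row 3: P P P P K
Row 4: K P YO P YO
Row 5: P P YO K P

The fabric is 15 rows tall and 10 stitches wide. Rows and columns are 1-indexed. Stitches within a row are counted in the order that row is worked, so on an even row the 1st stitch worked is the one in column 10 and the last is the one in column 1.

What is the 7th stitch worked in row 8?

Row 8 uses chart row ((8-1) mod 5)+1 = 3. Row 8 is even, so WS.
Chart row 3 tiled across columns 1-10: P P P P K P P P P K
WS: work from column 10 back to column 1 (reverse the tiled row), swapping K<->P (YO and K2TOG unchanged).
Row 8 as worked: P K K K K P K K K K
The 7th stitch worked is K.

Result:
K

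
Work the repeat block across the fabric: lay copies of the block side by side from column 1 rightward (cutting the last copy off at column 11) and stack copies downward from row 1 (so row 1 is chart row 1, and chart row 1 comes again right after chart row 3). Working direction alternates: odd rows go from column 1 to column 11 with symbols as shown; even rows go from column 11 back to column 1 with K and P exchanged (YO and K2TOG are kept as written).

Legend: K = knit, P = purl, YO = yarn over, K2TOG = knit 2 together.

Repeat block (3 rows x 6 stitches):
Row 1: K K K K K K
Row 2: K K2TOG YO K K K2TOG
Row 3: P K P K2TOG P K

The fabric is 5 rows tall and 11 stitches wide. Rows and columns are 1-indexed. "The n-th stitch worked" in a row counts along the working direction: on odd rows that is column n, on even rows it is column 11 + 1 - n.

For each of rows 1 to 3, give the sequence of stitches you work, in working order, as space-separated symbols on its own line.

Rows as worked:
K K K K K K K K K K K
P P YO K2TOG P K2TOG P P YO K2TOG P
P K P K2TOG P K P K P K2TOG P

Derivation:
Row 1: chart row 1, RS - tile across columns 1-11 and work as-is.
Row 2: chart row 2, WS - tiled (columns 1-11): K K2TOG YO K K K2TOG K K2TOG YO K K; work from column 11 back to 1 with K<->P swapped.
Row 3: chart row 3, RS - tile across columns 1-11 and work as-is.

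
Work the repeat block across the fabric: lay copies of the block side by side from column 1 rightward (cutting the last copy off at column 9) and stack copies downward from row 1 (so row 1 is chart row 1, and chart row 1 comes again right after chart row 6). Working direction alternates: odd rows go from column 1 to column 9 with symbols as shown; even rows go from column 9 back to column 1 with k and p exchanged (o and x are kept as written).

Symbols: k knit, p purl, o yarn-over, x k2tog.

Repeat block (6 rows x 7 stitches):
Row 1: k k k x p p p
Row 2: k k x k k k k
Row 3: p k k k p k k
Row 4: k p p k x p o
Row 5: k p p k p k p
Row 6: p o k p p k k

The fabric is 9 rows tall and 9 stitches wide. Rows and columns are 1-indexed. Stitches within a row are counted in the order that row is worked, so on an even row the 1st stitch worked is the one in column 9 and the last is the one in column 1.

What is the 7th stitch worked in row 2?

Stitch:
x

Derivation:
Row 2 uses chart row ((2-1) mod 6)+1 = 2. Row 2 is even, so WS.
Chart row 2 tiled across columns 1-9: k k x k k k k k k
WS row: flip the tiled sequence (start at column 9) and apply k<->p; o and x stay.
Row 2 as worked: p p p p p p x p p
Stitch 7 in working order -> x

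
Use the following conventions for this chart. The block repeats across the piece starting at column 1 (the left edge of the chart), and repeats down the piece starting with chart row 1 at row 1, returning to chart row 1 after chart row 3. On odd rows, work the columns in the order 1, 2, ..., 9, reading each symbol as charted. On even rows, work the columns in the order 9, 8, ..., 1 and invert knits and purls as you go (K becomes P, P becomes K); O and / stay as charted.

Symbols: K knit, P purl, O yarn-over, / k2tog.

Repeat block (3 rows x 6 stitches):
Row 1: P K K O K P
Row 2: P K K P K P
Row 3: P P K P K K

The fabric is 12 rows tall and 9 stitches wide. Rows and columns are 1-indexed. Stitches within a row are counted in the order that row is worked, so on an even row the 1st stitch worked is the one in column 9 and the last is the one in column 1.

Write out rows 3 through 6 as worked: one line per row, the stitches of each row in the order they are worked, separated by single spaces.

Row 3: chart row 3, RS - tile across columns 1-9 and work as-is.
Row 4: chart row 1, WS - tiled (columns 1-9): P K K O K P P K K; work from column 9 back to 1 with K<->P swapped.
Row 5: chart row 2, RS - tile across columns 1-9 and work as-is.
Row 6: chart row 3, WS - tiled (columns 1-9): P P K P K K P P K; work from column 9 back to 1 with K<->P swapped.

== ROWS AS WORKED ==
P P K P K K P P K
P P K K P O P P K
P K K P K P P K K
P K K P P K P K K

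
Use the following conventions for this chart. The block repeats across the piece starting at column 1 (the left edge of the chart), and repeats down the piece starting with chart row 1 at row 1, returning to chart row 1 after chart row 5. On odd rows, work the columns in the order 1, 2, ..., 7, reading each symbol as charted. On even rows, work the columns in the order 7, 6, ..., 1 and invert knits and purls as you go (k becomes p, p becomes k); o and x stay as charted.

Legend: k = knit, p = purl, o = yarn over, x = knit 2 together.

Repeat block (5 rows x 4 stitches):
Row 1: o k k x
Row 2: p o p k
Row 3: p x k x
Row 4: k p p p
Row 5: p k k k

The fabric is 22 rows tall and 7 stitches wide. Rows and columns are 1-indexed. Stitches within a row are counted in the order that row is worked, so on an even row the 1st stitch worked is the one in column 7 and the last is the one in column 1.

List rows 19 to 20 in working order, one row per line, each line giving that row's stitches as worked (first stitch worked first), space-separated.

Row 19: chart row 4, RS - tile across columns 1-7 and work as-is.
Row 20: chart row 5, WS - tiled (columns 1-7): p k k k p k k; work from column 7 back to 1 with k<->p swapped.

Result:
k p p p k p p
p p k p p p k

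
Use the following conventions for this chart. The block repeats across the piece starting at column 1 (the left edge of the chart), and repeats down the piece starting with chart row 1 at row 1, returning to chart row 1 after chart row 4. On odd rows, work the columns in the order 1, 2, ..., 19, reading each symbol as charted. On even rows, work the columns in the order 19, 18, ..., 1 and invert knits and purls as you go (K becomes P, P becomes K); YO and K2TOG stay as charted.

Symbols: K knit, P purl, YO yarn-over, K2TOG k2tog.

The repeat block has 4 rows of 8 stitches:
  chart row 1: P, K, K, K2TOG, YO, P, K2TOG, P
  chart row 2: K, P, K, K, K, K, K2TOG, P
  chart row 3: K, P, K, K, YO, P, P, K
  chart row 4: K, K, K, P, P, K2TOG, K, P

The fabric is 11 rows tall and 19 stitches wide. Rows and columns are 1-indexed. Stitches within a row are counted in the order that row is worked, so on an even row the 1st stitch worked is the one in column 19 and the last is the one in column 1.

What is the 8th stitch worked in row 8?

Stitch:
K

Derivation:
Row 8 uses chart row ((8-1) mod 4)+1 = 4. Row 8 is even, so WS.
Chart row 4 tiled across columns 1-19: K K K P P K2TOG K P K K K P P K2TOG K P K K K
Wrong side: read the tiled row from column 19 down to 1 and exchange K with P (leave YO, K2TOG).
Row 8 as worked: P P P K P K2TOG K K P P P K P K2TOG K K P P P
Stitch 8 in working order -> K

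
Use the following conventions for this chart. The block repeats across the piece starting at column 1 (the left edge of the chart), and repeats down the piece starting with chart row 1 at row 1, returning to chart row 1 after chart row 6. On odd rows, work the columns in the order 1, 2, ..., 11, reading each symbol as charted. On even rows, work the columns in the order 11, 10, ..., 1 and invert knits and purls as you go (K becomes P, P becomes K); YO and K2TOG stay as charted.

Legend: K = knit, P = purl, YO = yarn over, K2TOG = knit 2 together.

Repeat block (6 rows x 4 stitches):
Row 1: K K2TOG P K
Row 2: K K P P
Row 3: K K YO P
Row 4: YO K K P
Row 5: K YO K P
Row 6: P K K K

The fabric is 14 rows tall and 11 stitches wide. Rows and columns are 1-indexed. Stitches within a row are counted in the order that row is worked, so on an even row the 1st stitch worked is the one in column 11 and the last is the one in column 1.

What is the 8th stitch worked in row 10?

== STITCH ==
K

Derivation:
Row 10: (10-1) mod 6 = 3, so use chart row 4. Even row -> WS.
Chart row 4 tiled across columns 1-11: YO K K P YO K K P YO K K
Wrong side: read the tiled row from column 11 down to 1 and exchange K with P (leave YO, K2TOG).
Row 10 as worked: P P YO K P P YO K P P YO
Stitch 8 in working order -> K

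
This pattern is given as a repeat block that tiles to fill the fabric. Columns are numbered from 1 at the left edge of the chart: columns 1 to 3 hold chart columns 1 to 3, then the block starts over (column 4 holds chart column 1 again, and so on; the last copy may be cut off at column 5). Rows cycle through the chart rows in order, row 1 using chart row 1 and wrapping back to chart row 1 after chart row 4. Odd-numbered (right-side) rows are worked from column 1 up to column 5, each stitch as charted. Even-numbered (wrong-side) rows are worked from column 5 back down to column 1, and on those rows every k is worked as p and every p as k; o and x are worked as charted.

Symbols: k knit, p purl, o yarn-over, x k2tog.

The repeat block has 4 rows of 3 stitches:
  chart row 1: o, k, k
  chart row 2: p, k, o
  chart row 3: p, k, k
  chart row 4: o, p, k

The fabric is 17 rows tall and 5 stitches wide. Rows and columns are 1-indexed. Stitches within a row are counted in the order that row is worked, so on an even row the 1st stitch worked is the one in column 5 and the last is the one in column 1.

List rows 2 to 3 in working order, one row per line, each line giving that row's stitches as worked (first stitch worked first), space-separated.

== ROWS AS WORKED ==
p k o p k
p k k p k

Derivation:
Row 2: chart row 2, WS - tiled (columns 1-5): p k o p k; work from column 5 back to 1 with k<->p swapped.
Row 3: chart row 3, RS - tile across columns 1-5 and work as-is.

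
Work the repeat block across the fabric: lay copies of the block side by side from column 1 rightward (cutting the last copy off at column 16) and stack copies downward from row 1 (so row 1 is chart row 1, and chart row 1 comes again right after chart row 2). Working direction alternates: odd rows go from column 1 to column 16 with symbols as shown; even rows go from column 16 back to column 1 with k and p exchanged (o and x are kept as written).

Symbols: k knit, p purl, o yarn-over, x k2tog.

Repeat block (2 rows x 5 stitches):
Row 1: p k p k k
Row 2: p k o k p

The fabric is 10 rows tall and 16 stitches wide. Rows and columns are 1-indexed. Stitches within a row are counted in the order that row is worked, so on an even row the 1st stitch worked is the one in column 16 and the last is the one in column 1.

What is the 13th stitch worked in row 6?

Stitch:
p

Derivation:
For row 6: chart row = ((6-1) mod 2) + 1 = 2; this is a WS (even) row.
Chart row 2 tiled across columns 1-16: p k o k p p k o k p p k o k p p
WS row: flip the tiled sequence (start at column 16) and apply k<->p; o and x stay.
Row 6 as worked: k k p o p k k p o p k k p o p k
The 13th stitch worked is p.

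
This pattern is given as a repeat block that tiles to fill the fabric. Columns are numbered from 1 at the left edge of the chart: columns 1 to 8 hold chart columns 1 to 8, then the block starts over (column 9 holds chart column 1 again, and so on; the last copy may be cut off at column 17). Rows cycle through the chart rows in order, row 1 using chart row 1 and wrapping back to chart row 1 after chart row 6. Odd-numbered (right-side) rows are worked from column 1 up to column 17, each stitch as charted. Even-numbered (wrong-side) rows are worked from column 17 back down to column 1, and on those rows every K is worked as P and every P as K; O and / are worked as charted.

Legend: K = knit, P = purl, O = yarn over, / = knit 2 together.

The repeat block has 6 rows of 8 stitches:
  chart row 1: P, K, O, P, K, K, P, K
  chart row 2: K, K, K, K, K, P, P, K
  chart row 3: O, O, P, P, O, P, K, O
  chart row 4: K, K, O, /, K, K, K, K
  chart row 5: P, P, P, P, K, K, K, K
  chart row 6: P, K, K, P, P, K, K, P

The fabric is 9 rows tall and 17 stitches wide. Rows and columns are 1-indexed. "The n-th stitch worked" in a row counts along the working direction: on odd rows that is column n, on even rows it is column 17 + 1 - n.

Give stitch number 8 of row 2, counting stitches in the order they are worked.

== STITCH ==
P

Derivation:
For row 2: chart row = ((2-1) mod 6) + 1 = 2; this is a WS (even) row.
Chart row 2 tiled across columns 1-17: K K K K K P P K K K K K K P P K K
WS row: flip the tiled sequence (start at column 17) and apply K<->P; O and / stay.
Row 2 as worked: P P K K P P P P P P K K P P P P P
Counting 8 along the worked row gives P.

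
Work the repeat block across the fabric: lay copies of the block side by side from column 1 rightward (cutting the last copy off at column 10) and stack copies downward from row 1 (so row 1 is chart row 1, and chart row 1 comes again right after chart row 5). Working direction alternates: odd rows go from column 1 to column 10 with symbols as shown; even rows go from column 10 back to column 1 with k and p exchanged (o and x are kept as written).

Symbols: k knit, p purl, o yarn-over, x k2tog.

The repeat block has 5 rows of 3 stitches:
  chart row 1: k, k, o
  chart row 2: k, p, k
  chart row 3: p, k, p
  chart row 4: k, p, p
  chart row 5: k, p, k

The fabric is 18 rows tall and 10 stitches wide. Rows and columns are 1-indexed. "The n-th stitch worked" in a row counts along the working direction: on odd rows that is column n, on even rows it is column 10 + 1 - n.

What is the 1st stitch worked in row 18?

== STITCH ==
k

Derivation:
Row 18: (18-1) mod 5 = 2, so use chart row 3. Even row -> WS.
Chart row 3 tiled across columns 1-10: p k p p k p p k p p
WS row: flip the tiled sequence (start at column 10) and apply k<->p; o and x stay.
Row 18 as worked: k k p k k p k k p k
The 1st stitch worked is k.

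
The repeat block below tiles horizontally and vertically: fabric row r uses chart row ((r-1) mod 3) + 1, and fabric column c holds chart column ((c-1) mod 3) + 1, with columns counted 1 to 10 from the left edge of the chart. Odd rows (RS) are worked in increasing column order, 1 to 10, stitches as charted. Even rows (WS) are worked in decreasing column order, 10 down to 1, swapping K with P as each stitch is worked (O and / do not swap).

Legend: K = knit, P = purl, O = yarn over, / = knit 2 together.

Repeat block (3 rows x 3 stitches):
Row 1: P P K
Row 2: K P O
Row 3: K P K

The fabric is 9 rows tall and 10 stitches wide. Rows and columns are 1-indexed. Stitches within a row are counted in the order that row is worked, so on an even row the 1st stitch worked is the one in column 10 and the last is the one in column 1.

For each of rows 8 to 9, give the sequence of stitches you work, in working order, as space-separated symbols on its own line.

Rows as worked:
P O K P O K P O K P
K P K K P K K P K K

Derivation:
Row 8: chart row 2, WS - tiled (columns 1-10): K P O K P O K P O K; work from column 10 back to 1 with K<->P swapped.
Row 9: chart row 3, RS - tile across columns 1-10 and work as-is.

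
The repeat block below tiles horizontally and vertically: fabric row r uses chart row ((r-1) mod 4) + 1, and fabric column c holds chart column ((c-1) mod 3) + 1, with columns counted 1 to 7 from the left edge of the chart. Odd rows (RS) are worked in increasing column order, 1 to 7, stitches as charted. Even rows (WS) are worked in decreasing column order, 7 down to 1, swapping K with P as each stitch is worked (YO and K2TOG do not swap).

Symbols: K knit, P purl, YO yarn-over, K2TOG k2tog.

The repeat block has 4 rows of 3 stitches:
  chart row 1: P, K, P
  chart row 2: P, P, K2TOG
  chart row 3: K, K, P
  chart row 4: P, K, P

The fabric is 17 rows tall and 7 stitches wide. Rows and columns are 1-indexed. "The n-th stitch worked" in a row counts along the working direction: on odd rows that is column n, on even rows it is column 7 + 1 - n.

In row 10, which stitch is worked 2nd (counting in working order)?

Row 10 uses chart row ((10-1) mod 4)+1 = 2. Row 10 is even, so WS.
Chart row 2 tiled across columns 1-7: P P K2TOG P P K2TOG P
Wrong side: read the tiled row from column 7 down to 1 and exchange K with P (leave YO, K2TOG).
Row 10 as worked: K K2TOG K K K2TOG K K
The 2nd stitch worked is K2TOG.

Result:
K2TOG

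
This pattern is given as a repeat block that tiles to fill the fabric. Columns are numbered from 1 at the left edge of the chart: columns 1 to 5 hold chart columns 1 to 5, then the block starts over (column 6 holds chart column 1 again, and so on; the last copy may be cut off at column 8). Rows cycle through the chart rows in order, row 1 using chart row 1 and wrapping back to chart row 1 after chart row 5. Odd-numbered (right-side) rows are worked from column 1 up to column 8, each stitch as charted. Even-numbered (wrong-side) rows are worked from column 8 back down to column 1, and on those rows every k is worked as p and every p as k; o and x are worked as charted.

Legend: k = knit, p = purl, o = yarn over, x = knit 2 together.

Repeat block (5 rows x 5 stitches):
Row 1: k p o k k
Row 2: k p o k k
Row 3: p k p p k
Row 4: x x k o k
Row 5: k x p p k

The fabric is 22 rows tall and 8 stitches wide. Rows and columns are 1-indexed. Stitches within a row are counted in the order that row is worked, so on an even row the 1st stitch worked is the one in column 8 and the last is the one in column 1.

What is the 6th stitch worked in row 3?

== STITCH ==
p

Derivation:
Row 3: (3-1) mod 5 = 2, so use chart row 3. Odd row -> RS.
Chart row 3 tiled across columns 1-8: p k p p k p k p
RS row: no reversal, no swap; stitch n worked = column n.
Stitch 6 in working order -> p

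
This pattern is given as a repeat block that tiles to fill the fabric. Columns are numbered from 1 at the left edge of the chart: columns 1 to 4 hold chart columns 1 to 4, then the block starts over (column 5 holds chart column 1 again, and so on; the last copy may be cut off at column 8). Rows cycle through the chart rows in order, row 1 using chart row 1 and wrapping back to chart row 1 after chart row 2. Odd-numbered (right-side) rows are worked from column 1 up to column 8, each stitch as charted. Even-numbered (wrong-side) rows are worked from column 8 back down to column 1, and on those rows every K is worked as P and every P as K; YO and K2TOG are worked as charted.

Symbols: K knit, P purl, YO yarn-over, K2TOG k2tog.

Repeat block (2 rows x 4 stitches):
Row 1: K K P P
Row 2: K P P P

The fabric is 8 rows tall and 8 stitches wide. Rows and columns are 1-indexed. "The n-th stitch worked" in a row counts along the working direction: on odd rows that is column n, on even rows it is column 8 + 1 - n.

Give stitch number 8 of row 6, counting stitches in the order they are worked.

Stitch:
P

Derivation:
Row 6: (6-1) mod 2 = 1, so use chart row 2. Even row -> WS.
Chart row 2 tiled across columns 1-8: K P P P K P P P
WS: work from column 8 back to column 1 (reverse the tiled row), swapping K<->P (YO and K2TOG unchanged).
Row 6 as worked: K K K P K K K P
The 8th stitch worked is P.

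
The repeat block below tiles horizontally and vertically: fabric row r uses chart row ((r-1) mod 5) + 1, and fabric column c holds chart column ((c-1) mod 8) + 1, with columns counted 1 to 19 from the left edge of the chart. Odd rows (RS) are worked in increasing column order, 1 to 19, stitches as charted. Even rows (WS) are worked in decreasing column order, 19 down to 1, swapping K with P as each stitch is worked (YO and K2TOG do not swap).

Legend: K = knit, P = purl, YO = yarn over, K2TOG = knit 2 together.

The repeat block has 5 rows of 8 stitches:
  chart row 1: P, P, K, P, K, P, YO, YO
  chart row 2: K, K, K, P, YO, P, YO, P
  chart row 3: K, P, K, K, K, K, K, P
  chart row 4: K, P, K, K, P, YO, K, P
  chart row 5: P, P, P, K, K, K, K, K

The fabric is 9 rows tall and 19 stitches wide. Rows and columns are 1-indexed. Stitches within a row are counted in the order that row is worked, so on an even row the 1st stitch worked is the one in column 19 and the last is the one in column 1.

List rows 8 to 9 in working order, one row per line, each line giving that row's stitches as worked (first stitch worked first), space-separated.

Row 8: chart row 3, WS - tiled (columns 1-19): K P K K K K K P K P K K K K K P K P K; work from column 19 back to 1 with K<->P swapped.
Row 9: chart row 4, RS - tile across columns 1-19 and work as-is.

Result:
P K P K P P P P P K P K P P P P P K P
K P K K P YO K P K P K K P YO K P K P K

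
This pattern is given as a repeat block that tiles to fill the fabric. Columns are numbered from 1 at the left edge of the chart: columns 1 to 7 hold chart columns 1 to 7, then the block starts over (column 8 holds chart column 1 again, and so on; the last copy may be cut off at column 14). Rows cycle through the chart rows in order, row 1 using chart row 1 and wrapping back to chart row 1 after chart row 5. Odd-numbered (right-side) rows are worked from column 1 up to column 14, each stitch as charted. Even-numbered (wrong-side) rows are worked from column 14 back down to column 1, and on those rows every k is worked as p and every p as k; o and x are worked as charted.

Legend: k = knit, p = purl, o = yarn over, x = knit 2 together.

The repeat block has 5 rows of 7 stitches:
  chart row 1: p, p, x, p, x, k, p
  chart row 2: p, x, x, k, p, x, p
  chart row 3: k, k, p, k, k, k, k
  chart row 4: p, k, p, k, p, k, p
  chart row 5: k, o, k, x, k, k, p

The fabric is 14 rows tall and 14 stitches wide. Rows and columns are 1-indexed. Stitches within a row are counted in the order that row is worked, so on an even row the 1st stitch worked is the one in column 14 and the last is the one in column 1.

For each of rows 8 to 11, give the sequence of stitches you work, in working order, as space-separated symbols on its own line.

Rows as worked:
p p p p k p p p p p p k p p
p k p k p k p p k p k p k p
k p p x p o p k p p x p o p
p p x p x k p p p x p x k p

Derivation:
Row 8: chart row 3, WS - tiled (columns 1-14): k k p k k k k k k p k k k k; work from column 14 back to 1 with k<->p swapped.
Row 9: chart row 4, RS - tile across columns 1-14 and work as-is.
Row 10: chart row 5, WS - tiled (columns 1-14): k o k x k k p k o k x k k p; work from column 14 back to 1 with k<->p swapped.
Row 11: chart row 1, RS - tile across columns 1-14 and work as-is.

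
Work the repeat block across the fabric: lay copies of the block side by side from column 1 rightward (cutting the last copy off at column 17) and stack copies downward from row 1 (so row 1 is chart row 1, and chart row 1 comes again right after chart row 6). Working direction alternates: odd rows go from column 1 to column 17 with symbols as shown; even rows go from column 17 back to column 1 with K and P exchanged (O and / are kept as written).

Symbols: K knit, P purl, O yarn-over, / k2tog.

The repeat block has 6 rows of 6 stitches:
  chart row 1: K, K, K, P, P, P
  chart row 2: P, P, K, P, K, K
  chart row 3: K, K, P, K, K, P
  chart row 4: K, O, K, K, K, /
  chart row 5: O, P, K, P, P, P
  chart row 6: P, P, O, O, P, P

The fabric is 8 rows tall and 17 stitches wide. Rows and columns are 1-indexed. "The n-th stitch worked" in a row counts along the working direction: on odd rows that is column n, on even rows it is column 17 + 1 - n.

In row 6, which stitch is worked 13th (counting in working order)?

Stitch:
K

Derivation:
Row 6 uses chart row ((6-1) mod 6)+1 = 6. Row 6 is even, so WS.
Chart row 6 tiled across columns 1-17: P P O O P P P P O O P P P P O O P
WS row: flip the tiled sequence (start at column 17) and apply K<->P; O and / stay.
Row 6 as worked: K O O K K K K O O K K K K O O K K
Counting 13 along the worked row gives K.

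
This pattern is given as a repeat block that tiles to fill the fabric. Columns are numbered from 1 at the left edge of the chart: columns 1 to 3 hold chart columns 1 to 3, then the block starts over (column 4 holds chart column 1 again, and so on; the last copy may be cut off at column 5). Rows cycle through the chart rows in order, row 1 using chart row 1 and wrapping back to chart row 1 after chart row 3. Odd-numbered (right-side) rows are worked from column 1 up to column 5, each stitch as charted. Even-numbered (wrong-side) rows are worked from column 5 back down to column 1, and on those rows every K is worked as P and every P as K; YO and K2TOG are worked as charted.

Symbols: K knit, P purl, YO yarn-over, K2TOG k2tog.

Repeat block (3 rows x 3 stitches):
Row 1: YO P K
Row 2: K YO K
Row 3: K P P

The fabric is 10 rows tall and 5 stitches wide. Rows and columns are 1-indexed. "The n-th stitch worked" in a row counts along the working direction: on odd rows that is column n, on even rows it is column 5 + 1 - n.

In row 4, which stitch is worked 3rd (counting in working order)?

Row 4 uses chart row ((4-1) mod 3)+1 = 1. Row 4 is even, so WS.
Chart row 1 tiled across columns 1-5: YO P K YO P
WS row: flip the tiled sequence (start at column 5) and apply K<->P; YO and K2TOG stay.
Row 4 as worked: K YO P K YO
Counting 3 along the worked row gives P.

== STITCH ==
P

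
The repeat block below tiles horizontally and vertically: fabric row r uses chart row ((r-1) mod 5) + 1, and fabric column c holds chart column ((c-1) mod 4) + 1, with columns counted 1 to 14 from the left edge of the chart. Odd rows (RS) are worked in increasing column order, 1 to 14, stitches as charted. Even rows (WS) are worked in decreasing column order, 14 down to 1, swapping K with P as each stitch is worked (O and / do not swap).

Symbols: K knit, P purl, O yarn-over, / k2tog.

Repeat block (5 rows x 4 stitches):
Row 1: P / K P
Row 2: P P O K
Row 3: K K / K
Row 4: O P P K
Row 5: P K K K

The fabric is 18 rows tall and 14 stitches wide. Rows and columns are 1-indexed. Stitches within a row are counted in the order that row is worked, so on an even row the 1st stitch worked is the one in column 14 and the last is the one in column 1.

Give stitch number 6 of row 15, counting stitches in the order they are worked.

Stitch:
K

Derivation:
For row 15: chart row = ((15-1) mod 5) + 1 = 5; this is a RS (odd) row.
Chart row 5 tiled across columns 1-14: P K K K P K K K P K K K P K
Right side: take the tiled row as-is (worked left to right from column 1).
The 6th stitch worked is K.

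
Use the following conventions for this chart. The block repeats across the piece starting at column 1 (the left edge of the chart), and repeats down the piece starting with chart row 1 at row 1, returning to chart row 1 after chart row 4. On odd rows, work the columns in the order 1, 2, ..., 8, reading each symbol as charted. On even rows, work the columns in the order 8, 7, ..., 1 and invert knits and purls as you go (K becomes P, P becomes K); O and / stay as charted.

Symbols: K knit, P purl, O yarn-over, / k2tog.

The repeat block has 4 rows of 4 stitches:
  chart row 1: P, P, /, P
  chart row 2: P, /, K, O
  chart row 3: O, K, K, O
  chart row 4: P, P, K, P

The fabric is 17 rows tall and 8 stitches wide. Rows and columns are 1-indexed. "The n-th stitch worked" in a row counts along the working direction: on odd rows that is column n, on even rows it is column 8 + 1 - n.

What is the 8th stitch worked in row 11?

Row 11 uses chart row ((11-1) mod 4)+1 = 3. Row 11 is odd, so RS.
Chart row 3 tiled across columns 1-8: O K K O O K K O
RS row: no reversal, no swap; stitch n worked = column n.
The 8th stitch worked is O.

== STITCH ==
O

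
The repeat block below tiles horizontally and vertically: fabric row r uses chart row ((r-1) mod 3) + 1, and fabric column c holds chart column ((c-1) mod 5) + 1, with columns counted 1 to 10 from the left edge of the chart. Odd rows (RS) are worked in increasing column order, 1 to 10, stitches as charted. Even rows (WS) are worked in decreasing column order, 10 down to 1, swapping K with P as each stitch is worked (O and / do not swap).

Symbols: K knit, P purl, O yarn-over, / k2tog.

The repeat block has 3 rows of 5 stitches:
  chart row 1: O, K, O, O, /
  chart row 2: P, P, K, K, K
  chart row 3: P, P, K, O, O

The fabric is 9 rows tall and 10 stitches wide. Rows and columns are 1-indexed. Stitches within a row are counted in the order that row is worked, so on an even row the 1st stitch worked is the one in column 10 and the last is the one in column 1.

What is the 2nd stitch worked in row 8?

== STITCH ==
P

Derivation:
Row 8: (8-1) mod 3 = 1, so use chart row 2. Even row -> WS.
Chart row 2 tiled across columns 1-10: P P K K K P P K K K
WS row: flip the tiled sequence (start at column 10) and apply K<->P; O and / stay.
Row 8 as worked: P P P K K P P P K K
Stitch 2 in working order -> P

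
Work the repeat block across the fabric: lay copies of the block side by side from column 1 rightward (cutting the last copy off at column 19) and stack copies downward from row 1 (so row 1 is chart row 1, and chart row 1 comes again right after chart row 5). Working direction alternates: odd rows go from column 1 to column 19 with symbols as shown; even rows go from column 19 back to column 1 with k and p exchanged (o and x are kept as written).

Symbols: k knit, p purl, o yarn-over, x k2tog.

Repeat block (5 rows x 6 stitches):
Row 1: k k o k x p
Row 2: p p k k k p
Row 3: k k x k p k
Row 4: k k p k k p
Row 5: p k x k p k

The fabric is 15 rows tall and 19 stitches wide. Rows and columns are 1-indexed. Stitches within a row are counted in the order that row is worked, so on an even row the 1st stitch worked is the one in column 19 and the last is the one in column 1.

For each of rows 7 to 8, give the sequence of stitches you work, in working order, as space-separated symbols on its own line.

== ROWS AS WORKED ==
p p k k k p p p k k k p p p k k k p p
p p k p x p p p k p x p p p k p x p p

Derivation:
Row 7: chart row 2, RS - tile across columns 1-19 and work as-is.
Row 8: chart row 3, WS - tiled (columns 1-19): k k x k p k k k x k p k k k x k p k k; work from column 19 back to 1 with k<->p swapped.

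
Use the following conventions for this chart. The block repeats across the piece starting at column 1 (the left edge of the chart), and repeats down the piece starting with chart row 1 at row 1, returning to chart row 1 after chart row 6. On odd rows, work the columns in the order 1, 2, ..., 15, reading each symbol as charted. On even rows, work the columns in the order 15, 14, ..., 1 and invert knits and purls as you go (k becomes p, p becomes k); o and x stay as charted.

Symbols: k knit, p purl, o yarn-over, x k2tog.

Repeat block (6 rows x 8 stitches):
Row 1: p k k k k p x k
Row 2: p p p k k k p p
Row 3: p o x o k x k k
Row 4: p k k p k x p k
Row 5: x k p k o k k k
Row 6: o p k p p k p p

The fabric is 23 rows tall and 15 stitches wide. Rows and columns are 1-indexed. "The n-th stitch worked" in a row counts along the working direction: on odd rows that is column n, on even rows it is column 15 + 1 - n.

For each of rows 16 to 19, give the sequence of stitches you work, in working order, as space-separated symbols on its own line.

Row 16: chart row 4, WS - tiled (columns 1-15): p k k p k x p k p k k p k x p; work from column 15 back to 1 with k<->p swapped.
Row 17: chart row 5, RS - tile across columns 1-15 and work as-is.
Row 18: chart row 6, WS - tiled (columns 1-15): o p k p p k p p o p k p p k p; work from column 15 back to 1 with k<->p swapped.
Row 19: chart row 1, RS - tile across columns 1-15 and work as-is.

Result:
k x p k p p k p k x p k p p k
x k p k o k k k x k p k o k k
k p k k p k o k k p k k p k o
p k k k k p x k p k k k k p x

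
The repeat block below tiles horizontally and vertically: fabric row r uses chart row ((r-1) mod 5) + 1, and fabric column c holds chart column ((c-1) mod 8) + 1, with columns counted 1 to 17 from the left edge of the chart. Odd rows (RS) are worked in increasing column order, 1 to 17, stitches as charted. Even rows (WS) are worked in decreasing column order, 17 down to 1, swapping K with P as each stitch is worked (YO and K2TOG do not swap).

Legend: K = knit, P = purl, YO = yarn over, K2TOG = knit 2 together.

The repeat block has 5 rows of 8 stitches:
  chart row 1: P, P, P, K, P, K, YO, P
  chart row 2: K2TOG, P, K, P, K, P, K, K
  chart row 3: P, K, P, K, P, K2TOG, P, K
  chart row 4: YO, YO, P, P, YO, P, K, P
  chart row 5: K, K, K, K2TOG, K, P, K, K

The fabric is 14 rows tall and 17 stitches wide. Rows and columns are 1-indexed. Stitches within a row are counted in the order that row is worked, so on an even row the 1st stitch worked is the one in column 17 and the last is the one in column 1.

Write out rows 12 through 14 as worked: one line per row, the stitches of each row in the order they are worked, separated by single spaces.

Row 12: chart row 2, WS - tiled (columns 1-17): K2TOG P K P K P K K K2TOG P K P K P K K K2TOG; work from column 17 back to 1 with K<->P swapped.
Row 13: chart row 3, RS - tile across columns 1-17 and work as-is.
Row 14: chart row 4, WS - tiled (columns 1-17): YO YO P P YO P K P YO YO P P YO P K P YO; work from column 17 back to 1 with K<->P swapped.

== ROWS AS WORKED ==
K2TOG P P K P K P K K2TOG P P K P K P K K2TOG
P K P K P K2TOG P K P K P K P K2TOG P K P
YO K P K YO K K YO YO K P K YO K K YO YO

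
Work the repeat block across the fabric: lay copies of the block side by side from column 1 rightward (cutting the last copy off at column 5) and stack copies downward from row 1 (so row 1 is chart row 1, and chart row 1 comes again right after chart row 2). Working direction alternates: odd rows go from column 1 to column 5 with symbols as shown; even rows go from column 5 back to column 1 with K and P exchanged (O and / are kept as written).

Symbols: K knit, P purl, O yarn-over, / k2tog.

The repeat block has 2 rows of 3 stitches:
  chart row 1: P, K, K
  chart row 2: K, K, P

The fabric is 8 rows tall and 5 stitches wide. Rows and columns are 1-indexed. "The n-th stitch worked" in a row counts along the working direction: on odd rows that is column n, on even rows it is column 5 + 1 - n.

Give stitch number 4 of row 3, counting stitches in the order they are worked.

Row 3 uses chart row ((3-1) mod 2)+1 = 1. Row 3 is odd, so RS.
Chart row 1 tiled across columns 1-5: P K K P K
RS row: no reversal, no swap; stitch n worked = column n.
Stitch 4 in working order -> P

Stitch:
P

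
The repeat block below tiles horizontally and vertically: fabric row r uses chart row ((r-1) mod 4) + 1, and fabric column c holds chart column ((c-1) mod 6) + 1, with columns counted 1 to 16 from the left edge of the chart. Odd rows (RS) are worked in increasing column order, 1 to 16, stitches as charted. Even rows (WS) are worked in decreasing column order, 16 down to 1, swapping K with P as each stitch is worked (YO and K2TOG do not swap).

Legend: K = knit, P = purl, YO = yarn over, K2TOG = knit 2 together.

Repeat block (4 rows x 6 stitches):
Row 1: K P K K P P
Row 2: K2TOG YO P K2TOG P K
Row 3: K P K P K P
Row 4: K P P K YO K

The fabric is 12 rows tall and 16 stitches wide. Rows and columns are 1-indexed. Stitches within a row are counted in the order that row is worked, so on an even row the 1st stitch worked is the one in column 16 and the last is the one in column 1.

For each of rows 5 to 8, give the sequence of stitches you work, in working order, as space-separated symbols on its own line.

Rows as worked:
K P K K P P K P K K P P K P K K
K2TOG K YO K2TOG P K K2TOG K YO K2TOG P K K2TOG K YO K2TOG
K P K P K P K P K P K P K P K P
P K K P P YO P K K P P YO P K K P

Derivation:
Row 5: chart row 1, RS - tile across columns 1-16 and work as-is.
Row 6: chart row 2, WS - tiled (columns 1-16): K2TOG YO P K2TOG P K K2TOG YO P K2TOG P K K2TOG YO P K2TOG; work from column 16 back to 1 with K<->P swapped.
Row 7: chart row 3, RS - tile across columns 1-16 and work as-is.
Row 8: chart row 4, WS - tiled (columns 1-16): K P P K YO K K P P K YO K K P P K; work from column 16 back to 1 with K<->P swapped.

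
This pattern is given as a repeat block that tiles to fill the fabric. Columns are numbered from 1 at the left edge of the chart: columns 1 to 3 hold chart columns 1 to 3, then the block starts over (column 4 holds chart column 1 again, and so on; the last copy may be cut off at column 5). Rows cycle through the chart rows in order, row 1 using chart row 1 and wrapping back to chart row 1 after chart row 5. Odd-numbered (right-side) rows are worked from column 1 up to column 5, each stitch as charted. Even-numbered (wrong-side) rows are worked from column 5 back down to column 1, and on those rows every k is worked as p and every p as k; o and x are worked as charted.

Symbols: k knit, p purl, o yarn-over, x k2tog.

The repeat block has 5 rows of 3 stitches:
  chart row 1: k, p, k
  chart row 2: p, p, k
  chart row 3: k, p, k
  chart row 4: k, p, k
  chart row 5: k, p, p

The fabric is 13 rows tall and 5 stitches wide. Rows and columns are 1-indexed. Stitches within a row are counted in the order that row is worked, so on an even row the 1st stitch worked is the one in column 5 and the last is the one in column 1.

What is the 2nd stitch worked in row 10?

Row 10 uses chart row ((10-1) mod 5)+1 = 5. Row 10 is even, so WS.
Chart row 5 tiled across columns 1-5: k p p k p
WS: work from column 5 back to column 1 (reverse the tiled row), swapping k<->p (o and x unchanged).
Row 10 as worked: k p k k p
The 2nd stitch worked is p.

Result:
p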